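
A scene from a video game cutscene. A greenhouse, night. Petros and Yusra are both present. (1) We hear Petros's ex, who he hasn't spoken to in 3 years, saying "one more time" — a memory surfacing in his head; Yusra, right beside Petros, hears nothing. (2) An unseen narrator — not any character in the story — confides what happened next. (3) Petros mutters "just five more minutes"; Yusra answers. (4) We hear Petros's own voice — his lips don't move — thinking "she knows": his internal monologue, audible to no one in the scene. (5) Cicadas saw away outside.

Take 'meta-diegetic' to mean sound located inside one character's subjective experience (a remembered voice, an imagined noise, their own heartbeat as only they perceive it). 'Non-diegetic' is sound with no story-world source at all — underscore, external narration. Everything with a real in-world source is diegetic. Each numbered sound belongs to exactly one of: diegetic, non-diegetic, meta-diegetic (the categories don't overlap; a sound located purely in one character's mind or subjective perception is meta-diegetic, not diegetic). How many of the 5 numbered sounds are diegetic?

(1) the voice is a memory playing only inside Petros's mind; Yusra can't hear it → meta-diegetic.
(2) commentary laid over the scene from outside the fiction → non-diegetic.
(3) spoken by a character present in the story world → diegetic.
(4) Petros's thought-voice: a private mental sound no other character can hear → meta-diegetic.
Sound (5): ambient/room sound belonging to the story's physical space, so diegetic.
So 2 of the 5 are diegetic: (3), (5).

2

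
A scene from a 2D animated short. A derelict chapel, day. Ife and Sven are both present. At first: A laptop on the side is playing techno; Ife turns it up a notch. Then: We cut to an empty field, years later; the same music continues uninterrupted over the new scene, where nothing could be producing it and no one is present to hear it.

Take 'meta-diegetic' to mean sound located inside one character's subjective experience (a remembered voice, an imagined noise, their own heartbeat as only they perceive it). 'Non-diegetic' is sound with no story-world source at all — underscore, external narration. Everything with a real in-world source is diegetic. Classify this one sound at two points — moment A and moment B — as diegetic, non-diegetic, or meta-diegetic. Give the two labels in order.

diegetic, non-diegetic

Moment A: a laptop is a real in-scene source and Ife reacts to it → diegetic.
Moment B: there is no longer any in-world source and no one can hear it — it has become underscore → non-diegetic.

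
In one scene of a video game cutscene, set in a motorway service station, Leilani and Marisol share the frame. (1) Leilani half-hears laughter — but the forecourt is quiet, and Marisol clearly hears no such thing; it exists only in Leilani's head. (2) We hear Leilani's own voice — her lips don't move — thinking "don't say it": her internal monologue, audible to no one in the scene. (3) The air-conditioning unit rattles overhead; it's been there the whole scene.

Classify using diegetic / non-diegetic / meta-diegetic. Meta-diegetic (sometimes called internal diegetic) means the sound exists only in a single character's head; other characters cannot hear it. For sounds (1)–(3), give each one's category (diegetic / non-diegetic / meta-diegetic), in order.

meta-diegetic, meta-diegetic, diegetic

(1) is meta-diegetic: Leilani alone 'hears' it — an imagined sound, not present in the space.
(2) it's Leilani's unspoken thought, heard only by the audience via her subjectivity → meta-diegetic.
Sound (3): ambient/room sound belonging to the story's physical space, so diegetic.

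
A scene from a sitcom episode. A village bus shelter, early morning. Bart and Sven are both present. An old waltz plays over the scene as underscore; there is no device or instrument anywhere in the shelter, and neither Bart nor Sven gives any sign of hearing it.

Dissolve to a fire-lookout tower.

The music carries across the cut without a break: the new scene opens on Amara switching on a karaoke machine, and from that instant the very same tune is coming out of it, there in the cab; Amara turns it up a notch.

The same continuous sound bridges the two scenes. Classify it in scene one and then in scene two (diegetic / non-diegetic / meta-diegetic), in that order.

Scene one: there's no in-world source anywhere and no character hears it — underscore for the audience only → non-diegetic.
Scene two: once Amara turns on a karaoke machine, the music has a real source in the story world and Amara reacts to it → diegetic.

non-diegetic, diegetic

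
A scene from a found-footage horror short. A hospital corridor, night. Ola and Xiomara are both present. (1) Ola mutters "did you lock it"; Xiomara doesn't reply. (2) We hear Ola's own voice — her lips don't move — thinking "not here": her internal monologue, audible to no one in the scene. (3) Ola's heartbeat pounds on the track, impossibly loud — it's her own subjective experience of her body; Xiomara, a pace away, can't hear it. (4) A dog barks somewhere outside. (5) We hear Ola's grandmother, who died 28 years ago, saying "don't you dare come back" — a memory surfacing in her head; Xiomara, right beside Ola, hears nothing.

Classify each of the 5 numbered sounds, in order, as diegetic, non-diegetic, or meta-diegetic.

(1) spoken by a character present in the story world → diegetic.
Sound (2): Ola's thought-voice: a private mental sound no other character can hear, so meta-diegetic.
(3) is meta-diegetic: it's Ola's internal bodily sensation rendered as sound; only Ola 'hears' it.
(4) is diegetic: the sound comes from a dog physically present in the location.
Sound (5): a remembered line, private to Ola — not present in the room, not audible to Xiomara, so meta-diegetic.

diegetic, meta-diegetic, meta-diegetic, diegetic, meta-diegetic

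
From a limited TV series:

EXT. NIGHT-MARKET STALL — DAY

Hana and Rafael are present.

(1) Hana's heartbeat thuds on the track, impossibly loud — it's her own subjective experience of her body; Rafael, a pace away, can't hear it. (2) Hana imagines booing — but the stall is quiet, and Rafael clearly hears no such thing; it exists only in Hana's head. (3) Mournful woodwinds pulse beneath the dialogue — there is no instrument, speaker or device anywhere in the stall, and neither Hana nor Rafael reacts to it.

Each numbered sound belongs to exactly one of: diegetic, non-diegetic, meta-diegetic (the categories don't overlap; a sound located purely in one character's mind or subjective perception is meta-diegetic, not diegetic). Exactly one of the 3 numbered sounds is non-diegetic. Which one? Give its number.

(1) a subjective body sound — Hana's private perception, inaudible to Rafael → meta-diegetic.
Sound (2): subjective to Hana: the stall is silent and Rafael hears nothing, so meta-diegetic.
Sound (3): it has no source in the story world and no character can hear it — it's underscore, so non-diegetic.
Only (3) is non-diegetic.

3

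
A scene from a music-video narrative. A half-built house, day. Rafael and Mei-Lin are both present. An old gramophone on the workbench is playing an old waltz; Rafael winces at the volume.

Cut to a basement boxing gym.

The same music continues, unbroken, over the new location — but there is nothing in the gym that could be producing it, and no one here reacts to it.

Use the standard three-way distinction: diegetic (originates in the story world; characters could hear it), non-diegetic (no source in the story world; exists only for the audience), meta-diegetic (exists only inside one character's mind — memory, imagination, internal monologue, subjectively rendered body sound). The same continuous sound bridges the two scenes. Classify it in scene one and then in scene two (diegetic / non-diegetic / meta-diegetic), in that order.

diegetic, non-diegetic

Scene one: an old gramophone is an on-screen source and Rafael reacts to it → diegetic.
Scene two: there is no source in the gym and no one hears it — it's now underscore → non-diegetic.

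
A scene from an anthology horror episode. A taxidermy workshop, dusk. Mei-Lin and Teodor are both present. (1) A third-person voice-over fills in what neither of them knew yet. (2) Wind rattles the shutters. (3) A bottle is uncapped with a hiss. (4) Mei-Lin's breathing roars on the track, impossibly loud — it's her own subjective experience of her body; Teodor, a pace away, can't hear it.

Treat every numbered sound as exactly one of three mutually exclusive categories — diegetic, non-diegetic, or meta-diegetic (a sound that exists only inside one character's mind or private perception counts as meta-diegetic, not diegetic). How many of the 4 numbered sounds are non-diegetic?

(1) commentary laid over the scene from outside the fiction → non-diegetic.
(2) wind is part of the location's real environment → diegetic.
(3) the sound comes from a bottle physically present in the location → diegetic.
(4) a subjective body sound — Mei-Lin's private perception, inaudible to Teodor → meta-diegetic.
So 1 of the 4 is non-diegetic: (1).

1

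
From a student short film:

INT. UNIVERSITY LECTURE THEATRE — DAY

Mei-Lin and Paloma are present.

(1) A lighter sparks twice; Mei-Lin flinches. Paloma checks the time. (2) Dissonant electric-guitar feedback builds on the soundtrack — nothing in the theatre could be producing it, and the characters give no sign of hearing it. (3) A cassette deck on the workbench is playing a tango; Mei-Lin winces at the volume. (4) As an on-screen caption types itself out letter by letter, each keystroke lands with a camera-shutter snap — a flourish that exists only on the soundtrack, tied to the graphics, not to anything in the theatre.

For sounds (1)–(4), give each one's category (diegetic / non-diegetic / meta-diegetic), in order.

(1) the sound comes from a lighter physically present in the location → diegetic.
(2) nothing in the theatre produces it and the characters don't hear it — pure soundtrack → non-diegetic.
(3) is diegetic: source music from a cassette deck, which exists in the story world.
(4) the caption isn't part of the story world, so neither is the sound tied to it → non-diegetic.

diegetic, non-diegetic, diegetic, non-diegetic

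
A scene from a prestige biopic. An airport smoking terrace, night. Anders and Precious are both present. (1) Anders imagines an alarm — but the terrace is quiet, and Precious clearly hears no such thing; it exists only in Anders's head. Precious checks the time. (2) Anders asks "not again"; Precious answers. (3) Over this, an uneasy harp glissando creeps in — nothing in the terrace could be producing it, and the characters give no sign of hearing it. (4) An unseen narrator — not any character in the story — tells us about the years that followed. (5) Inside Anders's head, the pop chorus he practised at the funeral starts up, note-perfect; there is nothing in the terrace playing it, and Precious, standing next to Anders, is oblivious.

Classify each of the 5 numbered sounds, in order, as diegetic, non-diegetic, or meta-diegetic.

meta-diegetic, diegetic, non-diegetic, non-diegetic, meta-diegetic

Sound (1): the sound is imagined by Anders; nothing in the story world is producing it and Precious can't hear it, so meta-diegetic.
(2) is diegetic: Anders is a character speaking aloud in the scene.
(3) is non-diegetic: score with no on-screen or off-screen source; it exists for the audience alone.
(4) is non-diegetic: external voice-over — not a character, not heard by anyone in the scene.
Sound (5): remembered music, private to Anders — Precious is oblivious because it isn't in the room, so meta-diegetic.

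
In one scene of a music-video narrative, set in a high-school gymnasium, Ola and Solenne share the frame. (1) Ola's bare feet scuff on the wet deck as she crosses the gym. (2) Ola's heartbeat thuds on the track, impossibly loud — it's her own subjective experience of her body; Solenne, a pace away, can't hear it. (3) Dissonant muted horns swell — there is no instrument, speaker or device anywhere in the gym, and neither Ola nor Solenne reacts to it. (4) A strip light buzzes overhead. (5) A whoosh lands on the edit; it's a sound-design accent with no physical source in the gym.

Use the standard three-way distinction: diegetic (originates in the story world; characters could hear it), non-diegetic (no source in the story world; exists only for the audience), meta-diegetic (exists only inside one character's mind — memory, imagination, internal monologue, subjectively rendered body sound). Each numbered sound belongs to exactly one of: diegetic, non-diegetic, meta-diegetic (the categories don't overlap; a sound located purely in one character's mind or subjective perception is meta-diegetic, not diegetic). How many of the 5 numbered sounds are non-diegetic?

Sound (1): Ola's footsteps are produced in the story world, so diegetic.
(2) is meta-diegetic: it's Ola's internal bodily sensation rendered as sound; only Ola 'hears' it.
(3) is non-diegetic: score with no on-screen or off-screen source; it exists for the audience alone.
Sound (4): it's the actual ambient sound of the location, so diegetic.
(5) is non-diegetic: it's a sound-design accent with no in-world source; no one in the scene can hear it.
So 2 of the 5 are non-diegetic: (3), (5).

2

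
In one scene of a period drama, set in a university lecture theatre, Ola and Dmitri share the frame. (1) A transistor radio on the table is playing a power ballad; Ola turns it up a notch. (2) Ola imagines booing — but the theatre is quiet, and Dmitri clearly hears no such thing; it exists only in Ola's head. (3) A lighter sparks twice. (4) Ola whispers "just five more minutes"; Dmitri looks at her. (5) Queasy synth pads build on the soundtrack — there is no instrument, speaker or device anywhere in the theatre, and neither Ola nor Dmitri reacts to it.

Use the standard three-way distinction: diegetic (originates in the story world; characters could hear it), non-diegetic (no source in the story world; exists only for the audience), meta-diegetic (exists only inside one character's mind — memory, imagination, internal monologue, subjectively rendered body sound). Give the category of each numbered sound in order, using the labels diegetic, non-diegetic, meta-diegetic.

(1) is diegetic: the music comes from an on-screen device that Ola responds to.
Sound (2): Ola alone 'hears' it — an imagined sound, not present in the space, so meta-diegetic.
(3) is diegetic: the sound comes from a lighter physically present in the location.
Sound (4): spoken by a character present in the story world, so diegetic.
Sound (5): it has no source in the story world and no character can hear it — it's underscore, so non-diegetic.

diegetic, meta-diegetic, diegetic, diegetic, non-diegetic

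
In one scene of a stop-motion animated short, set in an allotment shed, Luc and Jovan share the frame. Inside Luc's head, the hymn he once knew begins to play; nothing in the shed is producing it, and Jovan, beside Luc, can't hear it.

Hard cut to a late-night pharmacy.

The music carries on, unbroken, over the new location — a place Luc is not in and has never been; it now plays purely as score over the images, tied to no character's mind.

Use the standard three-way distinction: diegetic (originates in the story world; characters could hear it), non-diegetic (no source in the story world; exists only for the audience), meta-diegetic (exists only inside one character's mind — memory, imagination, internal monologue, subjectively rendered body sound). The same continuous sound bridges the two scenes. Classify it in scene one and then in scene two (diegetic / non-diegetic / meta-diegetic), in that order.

Scene one: the music exists only inside Luc's mind; Jovan can't hear it → meta-diegetic.
Scene two: it's detached from Luc entirely and plays over unrelated images with no in-world source — conventional underscore → non-diegetic.

meta-diegetic, non-diegetic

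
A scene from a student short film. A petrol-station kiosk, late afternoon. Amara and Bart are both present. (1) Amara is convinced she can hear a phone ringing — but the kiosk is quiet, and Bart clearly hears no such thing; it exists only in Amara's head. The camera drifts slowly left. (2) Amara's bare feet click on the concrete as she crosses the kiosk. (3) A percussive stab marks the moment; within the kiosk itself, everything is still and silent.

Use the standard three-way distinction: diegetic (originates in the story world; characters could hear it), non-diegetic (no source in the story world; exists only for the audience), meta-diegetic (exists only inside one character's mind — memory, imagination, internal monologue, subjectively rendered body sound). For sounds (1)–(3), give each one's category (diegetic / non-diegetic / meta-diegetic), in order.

(1) the sound is imagined by Amara; nothing in the story world is producing it and Bart can't hear it → meta-diegetic.
Sound (2): Amara's footsteps are produced in the story world, so diegetic.
(3) is non-diegetic: it's a sound-design accent with no in-world source; no one in the scene can hear it.

meta-diegetic, diegetic, non-diegetic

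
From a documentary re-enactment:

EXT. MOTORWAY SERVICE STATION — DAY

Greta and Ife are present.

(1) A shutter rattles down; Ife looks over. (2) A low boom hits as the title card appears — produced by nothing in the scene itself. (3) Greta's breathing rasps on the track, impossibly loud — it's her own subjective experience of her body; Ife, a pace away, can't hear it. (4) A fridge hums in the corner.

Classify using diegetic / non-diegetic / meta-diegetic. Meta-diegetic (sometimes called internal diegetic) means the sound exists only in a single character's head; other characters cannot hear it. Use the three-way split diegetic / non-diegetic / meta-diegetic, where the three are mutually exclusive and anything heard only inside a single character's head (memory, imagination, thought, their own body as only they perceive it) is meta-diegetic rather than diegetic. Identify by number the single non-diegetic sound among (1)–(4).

2

(1) is diegetic: an in-world source (a shutter); characters could hear it.
(2) is non-diegetic: nothing in the scene produces it; it's an accent added for the audience.
(3) point-of-audition from inside Greta's body; not a sound in the room → meta-diegetic.
Sound (4): a fridge is part of the location's real environment, so diegetic.
Only (2) is non-diegetic.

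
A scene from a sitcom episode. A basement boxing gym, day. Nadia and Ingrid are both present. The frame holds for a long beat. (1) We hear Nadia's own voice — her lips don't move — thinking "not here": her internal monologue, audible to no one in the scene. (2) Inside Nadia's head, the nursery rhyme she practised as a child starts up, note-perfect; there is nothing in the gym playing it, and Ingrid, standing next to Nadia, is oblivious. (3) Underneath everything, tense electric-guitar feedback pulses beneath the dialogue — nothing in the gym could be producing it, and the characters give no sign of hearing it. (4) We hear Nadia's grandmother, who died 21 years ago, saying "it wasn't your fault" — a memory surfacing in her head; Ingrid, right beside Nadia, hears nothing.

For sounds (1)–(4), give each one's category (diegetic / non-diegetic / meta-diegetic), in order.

(1) internal monologue — inside Nadia's mind, not spoken into the scene → meta-diegetic.
Sound (2): the music is a memory playing inside Nadia's mind alone; no real-world source, Ingrid can't hear it, so meta-diegetic.
(3) score with no on-screen or off-screen source; it exists for the audience alone → non-diegetic.
(4) is meta-diegetic: it's Nadia's recollection rendered as sound; the other character can't hear it.

meta-diegetic, meta-diegetic, non-diegetic, meta-diegetic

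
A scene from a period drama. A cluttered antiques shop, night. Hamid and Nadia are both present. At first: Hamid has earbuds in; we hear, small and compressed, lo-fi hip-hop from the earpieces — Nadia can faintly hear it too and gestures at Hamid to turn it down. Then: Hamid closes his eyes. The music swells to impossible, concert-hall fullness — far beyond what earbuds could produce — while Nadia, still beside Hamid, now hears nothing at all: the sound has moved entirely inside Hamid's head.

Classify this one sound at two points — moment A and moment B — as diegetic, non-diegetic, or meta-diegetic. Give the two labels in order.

Moment A: the earbuds are a physical source both characters can hear → diegetic.
Moment B: the music now exists only as Hamid's subjective experience; Nadia can no longer hear it → meta-diegetic.

diegetic, meta-diegetic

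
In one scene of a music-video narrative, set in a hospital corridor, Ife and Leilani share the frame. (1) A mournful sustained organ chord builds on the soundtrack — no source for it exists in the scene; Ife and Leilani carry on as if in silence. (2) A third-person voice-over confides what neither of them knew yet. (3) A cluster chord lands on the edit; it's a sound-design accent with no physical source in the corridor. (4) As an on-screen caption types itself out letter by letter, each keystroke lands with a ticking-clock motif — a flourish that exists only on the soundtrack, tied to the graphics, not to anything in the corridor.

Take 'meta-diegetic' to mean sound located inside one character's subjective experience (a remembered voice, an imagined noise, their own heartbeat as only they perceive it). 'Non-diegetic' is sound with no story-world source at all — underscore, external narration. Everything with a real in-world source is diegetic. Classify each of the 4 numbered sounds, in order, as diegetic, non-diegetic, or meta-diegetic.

non-diegetic, non-diegetic, non-diegetic, non-diegetic

(1) is non-diegetic: nothing in the corridor produces it and the characters don't hear it — pure soundtrack.
(2) is non-diegetic: the narrator exists outside the story world, addressing only the audience.
Sound (3): an editorial stinger — it belongs to the cut, not the story world, so non-diegetic.
Sound (4): the caption isn't part of the story world, so neither is the sound tied to it, so non-diegetic.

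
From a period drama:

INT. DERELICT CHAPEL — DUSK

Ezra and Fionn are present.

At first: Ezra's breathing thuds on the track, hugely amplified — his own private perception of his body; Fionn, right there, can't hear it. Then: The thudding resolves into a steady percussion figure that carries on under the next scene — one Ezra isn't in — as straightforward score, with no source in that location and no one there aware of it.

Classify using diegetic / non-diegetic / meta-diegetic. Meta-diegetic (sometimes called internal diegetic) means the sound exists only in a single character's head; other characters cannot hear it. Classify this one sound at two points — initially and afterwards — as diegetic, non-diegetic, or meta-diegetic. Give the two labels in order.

Initially: it's Ezra's subjective body sound, inaudible to Fionn → meta-diegetic.
Afterwards: detached from Ezra and playing as sourceless score over a scene he isn't in — for the audience only → non-diegetic.

meta-diegetic, non-diegetic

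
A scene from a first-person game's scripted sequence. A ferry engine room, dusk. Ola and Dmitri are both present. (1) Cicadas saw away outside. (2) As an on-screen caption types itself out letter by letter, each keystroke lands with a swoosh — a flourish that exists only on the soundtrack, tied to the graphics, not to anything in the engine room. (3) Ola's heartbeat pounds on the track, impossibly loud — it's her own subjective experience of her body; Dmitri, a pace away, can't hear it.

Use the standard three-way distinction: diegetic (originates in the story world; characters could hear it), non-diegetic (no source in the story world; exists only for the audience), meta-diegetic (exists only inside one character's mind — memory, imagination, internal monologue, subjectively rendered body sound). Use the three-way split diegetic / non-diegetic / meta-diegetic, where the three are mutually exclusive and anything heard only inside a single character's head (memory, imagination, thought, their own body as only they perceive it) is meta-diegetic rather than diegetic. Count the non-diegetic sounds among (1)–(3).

(1) is diegetic: cicadas is part of the location's real environment.
(2) is non-diegetic: it accompanies on-screen graphics, not anything inside the story world.
(3) a subjective body sound — Ola's private perception, inaudible to Dmitri → meta-diegetic.
So 1 of the 3 is non-diegetic: (2).

1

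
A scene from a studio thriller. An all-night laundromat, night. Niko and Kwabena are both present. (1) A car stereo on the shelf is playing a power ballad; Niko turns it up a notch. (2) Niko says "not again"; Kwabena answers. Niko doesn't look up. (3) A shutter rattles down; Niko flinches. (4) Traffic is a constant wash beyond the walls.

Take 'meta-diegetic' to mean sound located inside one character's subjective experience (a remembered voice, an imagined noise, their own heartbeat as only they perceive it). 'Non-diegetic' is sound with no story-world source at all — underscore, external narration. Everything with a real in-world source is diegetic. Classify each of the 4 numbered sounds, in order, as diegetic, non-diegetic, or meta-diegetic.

(1) is diegetic: source music from a car stereo, which exists in the story world.
(2) on-screen dialogue — Niko speaks and Kwabena is there to hear → diegetic.
(3) a shutter is a real object/event in the scene's world → diegetic.
Sound (4): ambient/room sound belonging to the story's physical space, so diegetic.

diegetic, diegetic, diegetic, diegetic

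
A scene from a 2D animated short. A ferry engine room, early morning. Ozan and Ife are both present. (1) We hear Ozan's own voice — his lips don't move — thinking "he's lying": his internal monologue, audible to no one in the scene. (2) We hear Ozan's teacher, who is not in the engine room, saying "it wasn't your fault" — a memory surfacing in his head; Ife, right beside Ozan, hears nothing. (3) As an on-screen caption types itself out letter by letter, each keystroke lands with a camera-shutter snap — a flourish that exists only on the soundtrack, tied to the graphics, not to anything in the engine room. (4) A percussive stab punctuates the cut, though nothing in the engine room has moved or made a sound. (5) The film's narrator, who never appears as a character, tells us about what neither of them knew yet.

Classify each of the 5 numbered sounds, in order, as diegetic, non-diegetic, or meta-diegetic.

(1) it's Ozan's unspoken thought, heard only by the audience via his subjectivity → meta-diegetic.
Sound (2): the voice is a memory playing only inside Ozan's mind; Ife can't hear it, so meta-diegetic.
(3) is non-diegetic: it accompanies on-screen graphics, not anything inside the story world.
(4) is non-diegetic: it's a sound-design accent with no in-world source; no one in the scene can hear it.
(5) commentary laid over the scene from outside the fiction → non-diegetic.

meta-diegetic, meta-diegetic, non-diegetic, non-diegetic, non-diegetic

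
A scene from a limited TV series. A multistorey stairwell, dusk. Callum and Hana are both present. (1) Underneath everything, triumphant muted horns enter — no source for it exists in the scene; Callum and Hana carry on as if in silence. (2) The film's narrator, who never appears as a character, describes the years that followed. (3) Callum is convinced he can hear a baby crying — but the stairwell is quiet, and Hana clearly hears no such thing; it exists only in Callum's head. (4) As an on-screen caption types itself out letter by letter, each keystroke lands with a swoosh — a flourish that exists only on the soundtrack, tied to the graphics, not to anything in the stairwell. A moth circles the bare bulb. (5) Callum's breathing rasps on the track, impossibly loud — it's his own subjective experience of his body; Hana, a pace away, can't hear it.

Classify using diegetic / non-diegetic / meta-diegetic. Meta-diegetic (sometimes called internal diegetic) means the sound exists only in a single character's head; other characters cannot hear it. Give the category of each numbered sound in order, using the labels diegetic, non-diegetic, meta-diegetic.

(1) is non-diegetic: score with no on-screen or off-screen source; it exists for the audience alone.
(2) external voice-over — not a character, not heard by anyone in the scene → non-diegetic.
(3) subjective to Callum: the stairwell is silent and Hana hears nothing → meta-diegetic.
Sound (4): the caption isn't part of the story world, so neither is the sound tied to it, so non-diegetic.
Sound (5): point-of-audition from inside Callum's body; not a sound in the room, so meta-diegetic.

non-diegetic, non-diegetic, meta-diegetic, non-diegetic, meta-diegetic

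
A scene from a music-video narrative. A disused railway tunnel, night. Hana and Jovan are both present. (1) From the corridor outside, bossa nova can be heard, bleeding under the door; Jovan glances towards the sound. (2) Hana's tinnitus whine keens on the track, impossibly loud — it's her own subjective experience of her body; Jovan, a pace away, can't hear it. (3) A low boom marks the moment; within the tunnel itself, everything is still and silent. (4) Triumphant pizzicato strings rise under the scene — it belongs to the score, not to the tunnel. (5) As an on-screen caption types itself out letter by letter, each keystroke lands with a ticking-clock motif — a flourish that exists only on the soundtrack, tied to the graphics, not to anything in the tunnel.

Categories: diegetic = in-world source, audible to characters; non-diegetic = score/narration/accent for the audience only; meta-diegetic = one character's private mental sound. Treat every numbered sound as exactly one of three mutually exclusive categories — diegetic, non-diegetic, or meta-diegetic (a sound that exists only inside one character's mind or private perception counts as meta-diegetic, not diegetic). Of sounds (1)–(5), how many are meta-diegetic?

(1) the music has an off-screen but real-world source and a character hears it → diegetic.
Sound (2): point-of-audition from inside Hana's body; not a sound in the room, so meta-diegetic.
Sound (3): nothing in the scene produces it; it's an accent added for the audience, so non-diegetic.
Sound (4): nothing in the tunnel produces it and the characters don't hear it — pure soundtrack, so non-diegetic.
(5) is non-diegetic: the caption isn't part of the story world, so neither is the sound tied to it.
So 1 of the 5 is meta-diegetic: (2).

1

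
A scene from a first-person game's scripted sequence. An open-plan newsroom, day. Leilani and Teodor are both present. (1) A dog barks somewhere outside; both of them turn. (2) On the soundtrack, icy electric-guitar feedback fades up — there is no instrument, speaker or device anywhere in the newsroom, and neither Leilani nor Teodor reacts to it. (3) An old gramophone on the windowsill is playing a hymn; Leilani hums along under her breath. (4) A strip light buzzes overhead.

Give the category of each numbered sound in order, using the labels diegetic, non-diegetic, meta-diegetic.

(1) the sound comes from a dog physically present in the location → diegetic.
Sound (2): it has no source in the story world and no character can hear it — it's underscore, so non-diegetic.
(3) is diegetic: source music from an old gramophone, which exists in the story world.
Sound (4): a strip light is part of the location's real environment, so diegetic.

diegetic, non-diegetic, diegetic, diegetic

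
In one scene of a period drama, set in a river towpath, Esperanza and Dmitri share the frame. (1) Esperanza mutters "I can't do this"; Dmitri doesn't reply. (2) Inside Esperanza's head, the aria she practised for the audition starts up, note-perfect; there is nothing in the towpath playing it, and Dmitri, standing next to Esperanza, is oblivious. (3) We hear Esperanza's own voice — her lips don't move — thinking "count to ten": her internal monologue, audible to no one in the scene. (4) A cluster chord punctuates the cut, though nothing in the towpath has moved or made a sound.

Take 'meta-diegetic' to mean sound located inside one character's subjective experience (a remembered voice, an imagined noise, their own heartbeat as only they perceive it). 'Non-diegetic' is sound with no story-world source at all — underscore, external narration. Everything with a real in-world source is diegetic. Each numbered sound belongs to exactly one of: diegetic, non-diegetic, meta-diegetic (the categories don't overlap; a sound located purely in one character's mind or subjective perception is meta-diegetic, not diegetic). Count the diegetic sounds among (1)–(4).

(1) on-screen dialogue — Esperanza speaks and Dmitri is there to hear → diegetic.
(2) the music is a memory playing inside Esperanza's mind alone; no real-world source, Dmitri can't hear it → meta-diegetic.
Sound (3): it's Esperanza's unspoken thought, heard only by the audience via her subjectivity, so meta-diegetic.
Sound (4): it's a sound-design accent with no in-world source; no one in the scene can hear it, so non-diegetic.
So 1 of the 4 is diegetic: (1).

1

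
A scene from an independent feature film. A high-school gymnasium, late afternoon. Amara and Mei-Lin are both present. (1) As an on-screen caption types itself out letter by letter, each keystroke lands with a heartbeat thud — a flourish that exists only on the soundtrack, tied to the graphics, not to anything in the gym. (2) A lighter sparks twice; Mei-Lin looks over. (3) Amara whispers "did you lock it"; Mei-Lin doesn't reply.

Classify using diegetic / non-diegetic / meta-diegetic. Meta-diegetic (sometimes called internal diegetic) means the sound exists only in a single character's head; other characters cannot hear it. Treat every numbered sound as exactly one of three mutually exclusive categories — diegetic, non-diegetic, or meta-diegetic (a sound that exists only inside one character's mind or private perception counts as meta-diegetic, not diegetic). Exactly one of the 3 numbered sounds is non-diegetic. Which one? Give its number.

(1) the caption isn't part of the story world, so neither is the sound tied to it → non-diegetic.
Sound (2): the sound comes from a lighter physically present in the location, so diegetic.
(3) is diegetic: spoken by a character present in the story world.
Only (1) is non-diegetic.

1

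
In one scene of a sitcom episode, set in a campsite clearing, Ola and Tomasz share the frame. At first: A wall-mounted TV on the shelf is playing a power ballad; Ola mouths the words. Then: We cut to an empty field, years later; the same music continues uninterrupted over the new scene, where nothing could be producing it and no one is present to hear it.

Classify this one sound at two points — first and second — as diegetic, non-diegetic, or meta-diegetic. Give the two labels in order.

First: a wall-mounted TV is a real in-scene source and Ola reacts to it → diegetic.
Second: there is no longer any in-world source and no one can hear it — it has become underscore → non-diegetic.

diegetic, non-diegetic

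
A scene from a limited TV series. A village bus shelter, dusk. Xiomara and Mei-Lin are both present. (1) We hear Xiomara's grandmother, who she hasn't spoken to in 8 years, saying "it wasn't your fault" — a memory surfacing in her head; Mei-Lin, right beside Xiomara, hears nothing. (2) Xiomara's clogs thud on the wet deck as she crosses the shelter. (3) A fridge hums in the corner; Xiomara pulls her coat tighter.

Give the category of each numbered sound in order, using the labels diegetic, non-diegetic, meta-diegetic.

meta-diegetic, diegetic, diegetic

(1) is meta-diegetic: it's Xiomara's recollection rendered as sound; the other character can't hear it.
Sound (2): Xiomara's footsteps are produced in the story world, so diegetic.
(3) is diegetic: ambient/room sound belonging to the story's physical space.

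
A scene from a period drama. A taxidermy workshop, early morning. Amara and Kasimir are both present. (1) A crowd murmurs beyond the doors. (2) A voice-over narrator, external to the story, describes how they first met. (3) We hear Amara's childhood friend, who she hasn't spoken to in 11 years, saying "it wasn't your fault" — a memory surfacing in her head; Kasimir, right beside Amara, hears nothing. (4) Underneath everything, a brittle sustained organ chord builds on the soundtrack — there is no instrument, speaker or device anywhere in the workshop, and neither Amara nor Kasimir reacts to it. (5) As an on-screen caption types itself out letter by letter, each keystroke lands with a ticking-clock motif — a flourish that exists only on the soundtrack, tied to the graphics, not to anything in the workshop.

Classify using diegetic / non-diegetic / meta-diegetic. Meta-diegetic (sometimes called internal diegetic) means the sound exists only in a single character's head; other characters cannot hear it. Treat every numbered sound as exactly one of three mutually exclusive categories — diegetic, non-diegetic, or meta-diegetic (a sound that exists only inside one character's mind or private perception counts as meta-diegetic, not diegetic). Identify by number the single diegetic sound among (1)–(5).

1

Sound (1): a crowd is part of the location's real environment, so diegetic.
(2) external voice-over — not a character, not heard by anyone in the scene → non-diegetic.
(3) a remembered line, private to Amara — not present in the room, not audible to Kasimir → meta-diegetic.
(4) score with no on-screen or off-screen source; it exists for the audience alone → non-diegetic.
(5) is non-diegetic: the caption isn't part of the story world, so neither is the sound tied to it.
Only (1) is diegetic.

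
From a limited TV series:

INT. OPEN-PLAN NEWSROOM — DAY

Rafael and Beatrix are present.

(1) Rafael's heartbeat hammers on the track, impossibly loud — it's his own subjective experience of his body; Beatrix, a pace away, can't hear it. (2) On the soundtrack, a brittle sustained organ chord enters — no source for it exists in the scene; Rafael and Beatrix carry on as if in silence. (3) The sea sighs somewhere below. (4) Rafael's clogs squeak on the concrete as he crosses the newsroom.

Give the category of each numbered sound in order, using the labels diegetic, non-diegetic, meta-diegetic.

(1) it's Rafael's internal bodily sensation rendered as sound; only Rafael 'hears' it → meta-diegetic.
Sound (2): score with no on-screen or off-screen source; it exists for the audience alone, so non-diegetic.
(3) the sea is part of the location's real environment → diegetic.
Sound (4): it's the physical sound of Rafael moving in the space, so diegetic.

meta-diegetic, non-diegetic, diegetic, diegetic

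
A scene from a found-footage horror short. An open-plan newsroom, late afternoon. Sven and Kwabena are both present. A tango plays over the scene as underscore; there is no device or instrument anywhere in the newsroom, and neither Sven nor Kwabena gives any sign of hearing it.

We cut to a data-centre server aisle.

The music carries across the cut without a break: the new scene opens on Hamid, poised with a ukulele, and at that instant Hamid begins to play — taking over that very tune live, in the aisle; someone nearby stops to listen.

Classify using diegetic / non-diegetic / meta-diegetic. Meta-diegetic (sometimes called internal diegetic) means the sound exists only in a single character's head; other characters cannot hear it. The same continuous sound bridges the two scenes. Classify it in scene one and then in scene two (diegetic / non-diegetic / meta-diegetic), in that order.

Scene one: there's no in-world source anywhere and no character hears it — underscore for the audience only → non-diegetic.
Scene two: from the moment Hamid starts playing, the tune is being performed on a ukulele inside the story world and another character hears it → diegetic.

non-diegetic, diegetic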